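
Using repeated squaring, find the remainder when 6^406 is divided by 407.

6^1 ≡ 6 (mod 407)
6^2 ≡ 6^2 = 36 ≡ 36 (mod 407)
6^4 ≡ 36^2 = 1296 ≡ 75 (mod 407)
6^8 ≡ 75^2 = 5625 ≡ 334 (mod 407)
6^16 ≡ 334^2 = 111556 ≡ 38 (mod 407)
6^32 ≡ 38^2 = 1444 ≡ 223 (mod 407)
6^64 ≡ 223^2 = 49729 ≡ 75 (mod 407)
6^128 ≡ 75^2 = 5625 ≡ 334 (mod 407)
6^256 ≡ 334^2 = 111556 ≡ 38 (mod 407)
406 = 256 + 128 + 16 + 4 + 2 in binary powers of 2.
So 6^406 ≡ 38 · 334 · 38 · 75 · 36 ≡ 258 (mod 407).
Since 258 ≠ 1, base 6 is a Fermat witness: 407 is composite.

258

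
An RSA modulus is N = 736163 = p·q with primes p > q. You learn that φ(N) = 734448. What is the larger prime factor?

φ(n) = (p−1)(q−1) = n − (p+q) + 1, so p + q = 736163 − 734448 + 1 = 1716.
p and q are the roots of t² − 1716t + 736163 = 0.
Discriminant: 1716² − 4·736163 = 2944656 − 2944652 = 4; √4 = 2.
q = (1716 − 2)/2 = 857, p = (1716 + 2)/2 = 859.
Check: 857 · 859 = 736163.

859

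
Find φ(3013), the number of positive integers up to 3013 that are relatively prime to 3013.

2860

Factor: 3013 = 23 · 131.
φ(3013) = (23−1) · (131−1) = 22 · 130 = 2860.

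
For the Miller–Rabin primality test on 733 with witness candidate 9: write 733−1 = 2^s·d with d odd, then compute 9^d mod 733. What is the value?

733 − 1 = 732 = 2^2 · 183, so d = 183.
9^1 ≡ 9 (mod 733)
9^2 ≡ 9^2 = 81 ≡ 81 (mod 733)
9^4 ≡ 81^2 = 6561 ≡ 697 (mod 733)
9^8 ≡ 697^2 = 485809 ≡ 563 (mod 733)
9^16 ≡ 563^2 = 316969 ≡ 313 (mod 733)
9^32 ≡ 313^2 = 97969 ≡ 480 (mod 733)
9^64 ≡ 480^2 = 230400 ≡ 238 (mod 733)
9^128 ≡ 238^2 = 56644 ≡ 203 (mod 733)
183 = 128 + 32 + 16 + 4 + 2 + 1 in binary powers of 2.
So 9^183 ≡ 203 · 480 · 313 · 697 · 81 · 9 ≡ 1 (mod 733).
Since 9^d ≡ 1 (mod 733), base 9 does not prove 733 composite.

1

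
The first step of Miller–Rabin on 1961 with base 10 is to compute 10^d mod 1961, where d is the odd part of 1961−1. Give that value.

1210

1961 − 1 = 1960 = 2^3 · 245, so d = 245.
10^1 ≡ 10 (mod 1961)
10^2 ≡ 10^2 = 100 ≡ 100 (mod 1961)
10^4 ≡ 100^2 = 10000 ≡ 195 (mod 1961)
10^8 ≡ 195^2 = 38025 ≡ 766 (mod 1961)
10^16 ≡ 766^2 = 586756 ≡ 417 (mod 1961)
10^32 ≡ 417^2 = 173889 ≡ 1321 (mod 1961)
10^64 ≡ 1321^2 = 1745041 ≡ 1712 (mod 1961)
10^128 ≡ 1712^2 = 2930944 ≡ 1210 (mod 1961)
245 = 128 + 64 + 32 + 16 + 4 + 1 in binary powers of 2.
So 10^245 ≡ 1210 · 1712 · 1321 · 417 · 195 · 10 ≡ 1210 (mod 1961).
Squaring chain: 1210 → 1194 → 1950; never reaches −1, so base 10 is a Miller–Rabin witness that 1961 is composite.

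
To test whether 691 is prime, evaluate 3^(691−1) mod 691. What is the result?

3^1 ≡ 3 (mod 691)
3^2 ≡ 3^2 = 9 ≡ 9 (mod 691)
3^4 ≡ 9^2 = 81 ≡ 81 (mod 691)
3^8 ≡ 81^2 = 6561 ≡ 342 (mod 691)
3^16 ≡ 342^2 = 116964 ≡ 185 (mod 691)
3^32 ≡ 185^2 = 34225 ≡ 366 (mod 691)
3^64 ≡ 366^2 = 133956 ≡ 593 (mod 691)
3^128 ≡ 593^2 = 351649 ≡ 621 (mod 691)
3^256 ≡ 621^2 = 385641 ≡ 63 (mod 691)
3^512 ≡ 63^2 = 3969 ≡ 514 (mod 691)
690 = 512 + 128 + 32 + 16 + 2 in binary powers of 2.
So 3^690 ≡ 514 · 621 · 366 · 185 · 9 ≡ 1 (mod 691).
Since the result is 1, base 3 gives no evidence that 691 is composite.

1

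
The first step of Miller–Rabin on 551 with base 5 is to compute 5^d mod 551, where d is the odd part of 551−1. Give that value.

551 − 1 = 550 = 2^1 · 275, so d = 275.
5^1 ≡ 5 (mod 551)
5^2 ≡ 5^2 = 25 ≡ 25 (mod 551)
5^4 ≡ 25^2 = 625 ≡ 74 (mod 551)
5^8 ≡ 74^2 = 5476 ≡ 517 (mod 551)
5^16 ≡ 517^2 = 267289 ≡ 54 (mod 551)
5^32 ≡ 54^2 = 2916 ≡ 161 (mod 551)
5^64 ≡ 161^2 = 25921 ≡ 24 (mod 551)
5^128 ≡ 24^2 = 576 ≡ 25 (mod 551)
5^256 ≡ 25^2 = 625 ≡ 74 (mod 551)
275 = 256 + 16 + 2 + 1 in binary powers of 2.
So 5^275 ≡ 74 · 54 · 25 · 5 ≡ 294 (mod 551).
Squaring chain: 294; never reaches −1, so base 5 is a Miller–Rabin witness that 551 is composite.

294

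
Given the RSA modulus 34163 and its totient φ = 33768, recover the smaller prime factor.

φ(n) = (p−1)(q−1) = n − (p+q) + 1, so p + q = 34163 − 33768 + 1 = 396.
p and q are the roots of t² − 396t + 34163 = 0.
Discriminant: 396² − 4·34163 = 156816 − 136652 = 20164; √20164 = 142.
q = (396 − 142)/2 = 127, p = (396 + 142)/2 = 269.
Check: 127 · 269 = 34163.

127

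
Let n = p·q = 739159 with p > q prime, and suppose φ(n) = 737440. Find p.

881

φ(n) = (p−1)(q−1) = n − (p+q) + 1, so p + q = 739159 − 737440 + 1 = 1720.
p and q are the roots of t² − 1720t + 739159 = 0.
Discriminant: 1720² − 4·739159 = 2958400 − 2956636 = 1764; √1764 = 42.
q = (1720 − 42)/2 = 839, p = (1720 + 42)/2 = 881.
Check: 839 · 881 = 739159.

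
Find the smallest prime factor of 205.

5

205 is odd.
Digit sum 7, not divisible by 3.
Ends in 5: divisible by 5.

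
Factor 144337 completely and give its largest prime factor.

83

144337 = 37 · 3901
3901 = 47 · 83
83 is prime.
So 144337 = 37 · 47 · 83; the largest prime factor is 83.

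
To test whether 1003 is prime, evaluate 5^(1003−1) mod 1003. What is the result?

5^1 ≡ 5 (mod 1003)
5^2 ≡ 5^2 = 25 ≡ 25 (mod 1003)
5^4 ≡ 25^2 = 625 ≡ 625 (mod 1003)
5^8 ≡ 625^2 = 390625 ≡ 458 (mod 1003)
5^16 ≡ 458^2 = 209764 ≡ 137 (mod 1003)
5^32 ≡ 137^2 = 18769 ≡ 715 (mod 1003)
5^64 ≡ 715^2 = 511225 ≡ 698 (mod 1003)
5^128 ≡ 698^2 = 487204 ≡ 749 (mod 1003)
5^256 ≡ 749^2 = 561001 ≡ 324 (mod 1003)
5^512 ≡ 324^2 = 104976 ≡ 664 (mod 1003)
1002 = 512 + 256 + 128 + 64 + 32 + 8 + 2 in binary powers of 2.
So 5^1002 ≡ 664 · 324 · 749 · 698 · 715 · 458 · 25 ≡ 196 (mod 1003).
Since 196 ≠ 1, base 5 is a Fermat witness: 1003 is composite.

196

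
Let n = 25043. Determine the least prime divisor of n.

25043 is odd.
Digit sum 14, not divisible by 3.
Ends in 3: not divisible by 5.
7: 25043 = 7·3577 + 4
11: 25043 = 11·2276 + 7
13: 25043 = 13·1926 + 5
17: 25043 = 17·1473 + 2
19: 25043 = 19·1318 + 1
23: 25043 = 23·1088 + 19
29: 25043 = 29·863 + 16
31: 25043 = 31·807 + 26
37: 25043 = 37·676 + 31
41: 25043 = 41·610 + 33
43: 25043 = 43·582 + 17
47: 25043 = 47·532 + 39
53: 25043 = 53·472 + 27
59: 25043 = 59·424 + 27
61: 25043 = 61·410 + 33
67: 25043 = 67·373 + 52
71: 25043 = 71·352 + 51
73: 25043 = 73·343 + 4
79: 25043 = 79·317

79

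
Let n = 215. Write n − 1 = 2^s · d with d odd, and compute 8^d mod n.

22

215 − 1 = 214 = 2^1 · 107, so d = 107.
8^1 ≡ 8 (mod 215)
8^2 ≡ 8^2 = 64 ≡ 64 (mod 215)
8^4 ≡ 64^2 = 4096 ≡ 11 (mod 215)
8^8 ≡ 11^2 = 121 ≡ 121 (mod 215)
8^16 ≡ 121^2 = 14641 ≡ 21 (mod 215)
8^32 ≡ 21^2 = 441 ≡ 11 (mod 215)
8^64 ≡ 11^2 = 121 ≡ 121 (mod 215)
107 = 64 + 32 + 8 + 2 + 1 in binary powers of 2.
So 8^107 ≡ 121 · 11 · 121 · 64 · 8 ≡ 22 (mod 215).
Squaring chain: 22; never reaches −1, so base 8 is a Miller–Rabin witness that 215 is composite.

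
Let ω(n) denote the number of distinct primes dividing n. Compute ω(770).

4

770 = 2 · 385
385 = 5 · 77
77 = 7 · 11
770 = 2 · 5 · 7 · 11, which has 4 distinct prime factors.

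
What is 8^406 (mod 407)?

8^1 ≡ 8 (mod 407)
8^2 ≡ 8^2 = 64 ≡ 64 (mod 407)
8^4 ≡ 64^2 = 4096 ≡ 26 (mod 407)
8^8 ≡ 26^2 = 676 ≡ 269 (mod 407)
8^16 ≡ 269^2 = 72361 ≡ 322 (mod 407)
8^32 ≡ 322^2 = 103684 ≡ 306 (mod 407)
8^64 ≡ 306^2 = 93636 ≡ 26 (mod 407)
8^128 ≡ 26^2 = 676 ≡ 269 (mod 407)
8^256 ≡ 269^2 = 72361 ≡ 322 (mod 407)
406 = 256 + 128 + 16 + 4 + 2 in binary powers of 2.
So 8^406 ≡ 322 · 269 · 322 · 26 · 64 ≡ 344 (mod 407).
Since 344 ≠ 1, base 8 is a Fermat witness: 407 is composite.

344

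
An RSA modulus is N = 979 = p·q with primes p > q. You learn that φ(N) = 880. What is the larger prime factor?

φ(n) = (p−1)(q−1) = n − (p+q) + 1, so p + q = 979 − 880 + 1 = 100.
p and q are the roots of t² − 100t + 979 = 0.
Discriminant: 100² − 4·979 = 10000 − 3916 = 6084; √6084 = 78.
q = (100 − 78)/2 = 11, p = (100 + 78)/2 = 89.
Check: 11 · 89 = 979.

89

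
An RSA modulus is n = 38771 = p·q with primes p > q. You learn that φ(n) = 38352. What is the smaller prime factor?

φ(n) = (p−1)(q−1) = n − (p+q) + 1, so p + q = 38771 − 38352 + 1 = 420.
p and q are the roots of t² − 420t + 38771 = 0.
Discriminant: 420² − 4·38771 = 176400 − 155084 = 21316; √21316 = 146.
q = (420 − 146)/2 = 137, p = (420 + 146)/2 = 283.
Check: 137 · 283 = 38771.

137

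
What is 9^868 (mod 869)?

9^1 ≡ 9 (mod 869)
9^2 ≡ 9^2 = 81 ≡ 81 (mod 869)
9^4 ≡ 81^2 = 6561 ≡ 478 (mod 869)
9^8 ≡ 478^2 = 228484 ≡ 806 (mod 869)
9^16 ≡ 806^2 = 649636 ≡ 493 (mod 869)
9^32 ≡ 493^2 = 243049 ≡ 598 (mod 869)
9^64 ≡ 598^2 = 357604 ≡ 445 (mod 869)
9^128 ≡ 445^2 = 198025 ≡ 762 (mod 869)
9^256 ≡ 762^2 = 580644 ≡ 152 (mod 869)
9^512 ≡ 152^2 = 23104 ≡ 510 (mod 869)
868 = 512 + 256 + 64 + 32 + 4 in binary powers of 2.
So 9^868 ≡ 510 · 152 · 445 · 598 · 478 ≡ 190 (mod 869).
Since 190 ≠ 1, base 9 is a Fermat witness: 869 is composite.

190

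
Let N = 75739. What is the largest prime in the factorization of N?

75739 = 23 · 3293
3293 = 37 · 89
89 is prime.
So 75739 = 23 · 37 · 89; the largest prime factor is 89.

89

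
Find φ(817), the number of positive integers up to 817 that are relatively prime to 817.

756

Factor: 817 = 19 · 43.
φ(817) = (19−1) · (43−1) = 18 · 42 = 756.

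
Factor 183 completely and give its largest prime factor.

61

183 = 3 · 61
61 is prime.
So 183 = 3 · 61; the largest prime factor is 61.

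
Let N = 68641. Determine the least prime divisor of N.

68641 is odd.
Digit sum 25, not divisible by 3.
Ends in 1: not divisible by 5.
7: 68641 = 7·9805 + 6
11: 68641 = 11·6240 + 1
13: 68641 = 13·5280 + 1
17: 68641 = 17·4037 + 12
19: 68641 = 19·3612 + 13
23: 68641 = 23·2984 + 9
29: 68641 = 29·2366 + 27
31: 68641 = 31·2214 + 7
37: 68641 = 37·1855 + 6
41: 68641 = 41·1674 + 7
43: 68641 = 43·1596 + 13
47: 68641 = 47·1460 + 21
53: 68641 = 53·1295 + 6
59: 68641 = 59·1163 + 24
61: 68641 = 61·1125 + 16
67: 68641 = 67·1024 + 33
71: 68641 = 71·966 + 55
73: 68641 = 73·940 + 21
79: 68641 = 79·868 + 69
83: 68641 = 83·827

83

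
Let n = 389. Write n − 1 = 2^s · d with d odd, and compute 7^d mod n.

1

389 − 1 = 388 = 2^2 · 97, so d = 97.
7^1 ≡ 7 (mod 389)
7^2 ≡ 7^2 = 49 ≡ 49 (mod 389)
7^4 ≡ 49^2 = 2401 ≡ 67 (mod 389)
7^8 ≡ 67^2 = 4489 ≡ 210 (mod 389)
7^16 ≡ 210^2 = 44100 ≡ 143 (mod 389)
7^32 ≡ 143^2 = 20449 ≡ 221 (mod 389)
7^64 ≡ 221^2 = 48841 ≡ 216 (mod 389)
97 = 64 + 32 + 1 in binary powers of 2.
So 7^97 ≡ 216 · 221 · 7 ≡ 1 (mod 389).
Since 7^d ≡ 1 (mod 389), base 7 does not prove 389 composite.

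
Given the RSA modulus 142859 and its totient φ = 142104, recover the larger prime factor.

φ(n) = (p−1)(q−1) = n − (p+q) + 1, so p + q = 142859 − 142104 + 1 = 756.
p and q are the roots of t² − 756t + 142859 = 0.
Discriminant: 756² − 4·142859 = 571536 − 571436 = 100; √100 = 10.
q = (756 − 10)/2 = 373, p = (756 + 10)/2 = 383.
Check: 373 · 383 = 142859.

383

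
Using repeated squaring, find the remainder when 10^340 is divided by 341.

67

10^1 ≡ 10 (mod 341)
10^2 ≡ 10^2 = 100 ≡ 100 (mod 341)
10^4 ≡ 100^2 = 10000 ≡ 111 (mod 341)
10^8 ≡ 111^2 = 12321 ≡ 45 (mod 341)
10^16 ≡ 45^2 = 2025 ≡ 320 (mod 341)
10^32 ≡ 320^2 = 102400 ≡ 100 (mod 341)
10^64 ≡ 100^2 = 10000 ≡ 111 (mod 341)
10^128 ≡ 111^2 = 12321 ≡ 45 (mod 341)
10^256 ≡ 45^2 = 2025 ≡ 320 (mod 341)
340 = 256 + 64 + 16 + 4 in binary powers of 2.
So 10^340 ≡ 320 · 111 · 320 · 111 ≡ 67 (mod 341).
Since 67 ≠ 1, base 10 is a Fermat witness: 341 is composite.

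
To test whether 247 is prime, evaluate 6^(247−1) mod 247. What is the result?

6^1 ≡ 6 (mod 247)
6^2 ≡ 6^2 = 36 ≡ 36 (mod 247)
6^4 ≡ 36^2 = 1296 ≡ 61 (mod 247)
6^8 ≡ 61^2 = 3721 ≡ 16 (mod 247)
6^16 ≡ 16^2 = 256 ≡ 9 (mod 247)
6^32 ≡ 9^2 = 81 ≡ 81 (mod 247)
6^64 ≡ 81^2 = 6561 ≡ 139 (mod 247)
6^128 ≡ 139^2 = 19321 ≡ 55 (mod 247)
246 = 128 + 64 + 32 + 16 + 4 + 2 in binary powers of 2.
So 6^246 ≡ 55 · 139 · 81 · 9 · 61 · 36 ≡ 64 (mod 247).
Since 64 ≠ 1, base 6 is a Fermat witness: 247 is composite.

64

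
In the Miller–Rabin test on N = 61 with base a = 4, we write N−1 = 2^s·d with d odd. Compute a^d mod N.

60

61 − 1 = 60 = 2^2 · 15, so d = 15.
4^1 ≡ 4 (mod 61)
4^2 ≡ 4^2 = 16 ≡ 16 (mod 61)
4^4 ≡ 16^2 = 256 ≡ 12 (mod 61)
4^8 ≡ 12^2 = 144 ≡ 22 (mod 61)
15 = 8 + 4 + 2 + 1 in binary powers of 2.
So 4^15 ≡ 22 · 12 · 16 · 4 ≡ 60 (mod 61).
Since 4^d ≡ 60 (mod 61), base 4 does not prove 61 composite.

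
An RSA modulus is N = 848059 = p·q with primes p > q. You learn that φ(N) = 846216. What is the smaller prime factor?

φ(n) = (p−1)(q−1) = n − (p+q) + 1, so p + q = 848059 − 846216 + 1 = 1844.
p and q are the roots of t² − 1844t + 848059 = 0.
Discriminant: 1844² − 4·848059 = 3400336 − 3392236 = 8100; √8100 = 90.
q = (1844 − 90)/2 = 877, p = (1844 + 90)/2 = 967.
Check: 877 · 967 = 848059.

877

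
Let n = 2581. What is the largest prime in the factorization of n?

2581 = 29 · 89
89 is prime.
So 2581 = 29 · 89; the largest prime factor is 89.

89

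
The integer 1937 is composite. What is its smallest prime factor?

1937 is odd.
Digit sum 20, not divisible by 3.
Ends in 7: not divisible by 5.
7: 1937 = 7·276 + 5
11: 1937 = 11·176 + 1
13: 1937 = 13·149

13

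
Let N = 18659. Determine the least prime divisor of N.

47

18659 is odd.
Digit sum 29, not divisible by 3.
Ends in 9: not divisible by 5.
7: 18659 = 7·2665 + 4
11: 18659 = 11·1696 + 3
13: 18659 = 13·1435 + 4
17: 18659 = 17·1097 + 10
19: 18659 = 19·982 + 1
23: 18659 = 23·811 + 6
29: 18659 = 29·643 + 12
31: 18659 = 31·601 + 28
37: 18659 = 37·504 + 11
41: 18659 = 41·455 + 4
43: 18659 = 43·433 + 40
47: 18659 = 47·397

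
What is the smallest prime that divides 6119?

29

6119 is odd.
Digit sum 17, not divisible by 3.
Ends in 9: not divisible by 5.
7: 6119 = 7·874 + 1
11: 6119 = 11·556 + 3
13: 6119 = 13·470 + 9
17: 6119 = 17·359 + 16
19: 6119 = 19·322 + 1
23: 6119 = 23·266 + 1
29: 6119 = 29·211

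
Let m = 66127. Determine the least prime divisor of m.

66127 is odd.
Digit sum 22, not divisible by 3.
Ends in 7: not divisible by 5.
7: 66127 = 7·9446 + 5
11: 66127 = 11·6011 + 6
13: 66127 = 13·5086 + 9
17: 66127 = 17·3889 + 14
19: 66127 = 19·3480 + 7
23: 66127 = 23·2875 + 2
29: 66127 = 29·2280 + 7
31: 66127 = 31·2133 + 4
37: 66127 = 37·1787 + 8
41: 66127 = 41·1612 + 35
43: 66127 = 43·1537 + 36
47: 66127 = 47·1406 + 45
53: 66127 = 53·1247 + 36
59: 66127 = 59·1120 + 47
61: 66127 = 61·1084 + 3
67: 66127 = 67·986 + 65
71: 66127 = 71·931 + 26
73: 66127 = 73·905 + 62
79: 66127 = 79·837 + 4
83: 66127 = 83·796 + 59
89: 66127 = 89·743

89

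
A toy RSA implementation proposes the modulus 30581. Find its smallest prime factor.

30581 is odd.
Digit sum 17, not divisible by 3.
Ends in 1: not divisible by 5.
7: 30581 = 7·4368 + 5
11: 30581 = 11·2780 + 1
13: 30581 = 13·2352 + 5
17: 30581 = 17·1798 + 15
19: 30581 = 19·1609 + 10
23: 30581 = 23·1329 + 14
29: 30581 = 29·1054 + 15
31: 30581 = 31·986 + 15
37: 30581 = 37·826 + 19
41: 30581 = 41·745 + 36
43: 30581 = 43·711 + 8
47: 30581 = 47·650 + 31
53: 30581 = 53·577

53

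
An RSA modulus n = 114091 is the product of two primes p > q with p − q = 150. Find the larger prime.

421

Since p = q + 150, we have 114091 = q(q + 150), so q² + 150q − 114091 = 0.
Discriminant: 150² + 4·114091 = 22500 + 456364 = 478864; √478864 = 692.
q = (−150 + 692)/2 = 271, and p = q + 150 = 421.
Check: 271 · 421 = 114091.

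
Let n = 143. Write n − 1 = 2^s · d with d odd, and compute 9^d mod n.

42

143 − 1 = 142 = 2^1 · 71, so d = 71.
9^1 ≡ 9 (mod 143)
9^2 ≡ 9^2 = 81 ≡ 81 (mod 143)
9^4 ≡ 81^2 = 6561 ≡ 126 (mod 143)
9^8 ≡ 126^2 = 15876 ≡ 3 (mod 143)
9^16 ≡ 3^2 = 9 ≡ 9 (mod 143)
9^32 ≡ 9^2 = 81 ≡ 81 (mod 143)
9^64 ≡ 81^2 = 6561 ≡ 126 (mod 143)
71 = 64 + 4 + 2 + 1 in binary powers of 2.
So 9^71 ≡ 126 · 126 · 81 · 9 ≡ 42 (mod 143).
Squaring chain: 42; never reaches −1, so base 9 is a Miller–Rabin witness that 143 is composite.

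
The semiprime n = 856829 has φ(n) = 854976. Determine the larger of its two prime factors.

φ(n) = (p−1)(q−1) = n − (p+q) + 1, so p + q = 856829 − 854976 + 1 = 1854.
p and q are the roots of t² − 1854t + 856829 = 0.
Discriminant: 1854² − 4·856829 = 3437316 − 3427316 = 10000; √10000 = 100.
q = (1854 − 100)/2 = 877, p = (1854 + 100)/2 = 977.
Check: 877 · 977 = 856829.

977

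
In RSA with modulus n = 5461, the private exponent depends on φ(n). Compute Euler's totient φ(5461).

5292

Factor: 5461 = 43 · 127.
φ(5461) = (43−1) · (127−1) = 42 · 126 = 5292.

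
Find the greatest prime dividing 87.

87 = 3 · 29
29 is prime.
So 87 = 3 · 29; the largest prime factor is 29.

29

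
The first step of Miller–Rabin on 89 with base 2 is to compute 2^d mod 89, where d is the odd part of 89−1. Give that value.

89 − 1 = 88 = 2^3 · 11, so d = 11.
2^1 ≡ 2 (mod 89)
2^2 ≡ 2^2 = 4 ≡ 4 (mod 89)
2^4 ≡ 4^2 = 16 ≡ 16 (mod 89)
2^8 ≡ 16^2 = 256 ≡ 78 (mod 89)
11 = 8 + 2 + 1 in binary powers of 2.
So 2^11 ≡ 78 · 4 · 2 ≡ 1 (mod 89).
Since 2^d ≡ 1 (mod 89), base 2 does not prove 89 composite.

1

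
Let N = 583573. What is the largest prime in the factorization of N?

89

583573 = 79 · 7387
7387 = 83 · 89
89 is prime.
So 583573 = 79 · 83 · 89; the largest prime factor is 89.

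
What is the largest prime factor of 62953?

62953 = 11 · 5723
5723 = 59 · 97
97 is prime.
So 62953 = 11 · 59 · 97; the largest prime factor is 97.

97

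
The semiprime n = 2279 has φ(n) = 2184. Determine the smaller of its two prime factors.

φ(n) = (p−1)(q−1) = n − (p+q) + 1, so p + q = 2279 − 2184 + 1 = 96.
p and q are the roots of t² − 96t + 2279 = 0.
Discriminant: 96² − 4·2279 = 9216 − 9116 = 100; √100 = 10.
q = (96 − 10)/2 = 43, p = (96 + 10)/2 = 53.
Check: 43 · 53 = 2279.

43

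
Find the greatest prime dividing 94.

94 = 2 · 47
47 is prime.
So 94 = 2 · 47; the largest prime factor is 47.

47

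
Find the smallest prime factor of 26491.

26491 is odd.
Digit sum 22, not divisible by 3.
Ends in 1: not divisible by 5.
7: 26491 = 7·3784 + 3
11: 26491 = 11·2408 + 3
13: 26491 = 13·2037 + 10
17: 26491 = 17·1558 + 5
19: 26491 = 19·1394 + 5
23: 26491 = 23·1151 + 18
29: 26491 = 29·913 + 14
31: 26491 = 31·854 + 17
37: 26491 = 37·715 + 36
41: 26491 = 41·646 + 5
43: 26491 = 43·616 + 3
47: 26491 = 47·563 + 30
53: 26491 = 53·499 + 44
59: 26491 = 59·449

59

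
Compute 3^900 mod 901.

3^1 ≡ 3 (mod 901)
3^2 ≡ 3^2 = 9 ≡ 9 (mod 901)
3^4 ≡ 9^2 = 81 ≡ 81 (mod 901)
3^8 ≡ 81^2 = 6561 ≡ 254 (mod 901)
3^16 ≡ 254^2 = 64516 ≡ 545 (mod 901)
3^32 ≡ 545^2 = 297025 ≡ 596 (mod 901)
3^64 ≡ 596^2 = 355216 ≡ 222 (mod 901)
3^128 ≡ 222^2 = 49284 ≡ 630 (mod 901)
3^256 ≡ 630^2 = 396900 ≡ 460 (mod 901)
3^512 ≡ 460^2 = 211600 ≡ 766 (mod 901)
900 = 512 + 256 + 128 + 4 in binary powers of 2.
So 3^900 ≡ 766 · 460 · 630 · 81 ≡ 863 (mod 901).
Since 863 ≠ 1, base 3 is a Fermat witness: 901 is composite.

863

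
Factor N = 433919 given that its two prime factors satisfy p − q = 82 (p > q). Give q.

619

Since p = q + 82, we have 433919 = q(q + 82), so q² + 82q − 433919 = 0.
Discriminant: 82² + 4·433919 = 6724 + 1735676 = 1742400; √1742400 = 1320.
q = (−82 + 1320)/2 = 619, and p = q + 82 = 701.
Check: 619 · 701 = 433919.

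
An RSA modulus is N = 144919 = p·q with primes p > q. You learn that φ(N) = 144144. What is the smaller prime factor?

313

φ(n) = (p−1)(q−1) = n − (p+q) + 1, so p + q = 144919 − 144144 + 1 = 776.
p and q are the roots of t² − 776t + 144919 = 0.
Discriminant: 776² − 4·144919 = 602176 − 579676 = 22500; √22500 = 150.
q = (776 − 150)/2 = 313, p = (776 + 150)/2 = 463.
Check: 313 · 463 = 144919.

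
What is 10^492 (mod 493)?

132

10^1 ≡ 10 (mod 493)
10^2 ≡ 10^2 = 100 ≡ 100 (mod 493)
10^4 ≡ 100^2 = 10000 ≡ 140 (mod 493)
10^8 ≡ 140^2 = 19600 ≡ 373 (mod 493)
10^16 ≡ 373^2 = 139129 ≡ 103 (mod 493)
10^32 ≡ 103^2 = 10609 ≡ 256 (mod 493)
10^64 ≡ 256^2 = 65536 ≡ 460 (mod 493)
10^128 ≡ 460^2 = 211600 ≡ 103 (mod 493)
10^256 ≡ 103^2 = 10609 ≡ 256 (mod 493)
492 = 256 + 128 + 64 + 32 + 8 + 4 in binary powers of 2.
So 10^492 ≡ 256 · 103 · 460 · 256 · 373 · 140 ≡ 132 (mod 493).
Since 132 ≠ 1, base 10 is a Fermat witness: 493 is composite.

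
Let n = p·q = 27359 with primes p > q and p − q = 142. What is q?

109

Since p = q + 142, we have 27359 = q(q + 142), so q² + 142q − 27359 = 0.
Discriminant: 142² + 4·27359 = 20164 + 109436 = 129600; √129600 = 360.
q = (−142 + 360)/2 = 109, and p = q + 142 = 251.
Check: 109 · 251 = 27359.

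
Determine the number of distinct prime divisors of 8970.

5

8970 = 2 · 4485
4485 = 3 · 1495
1495 = 5 · 299
299 = 13 · 23
8970 = 2 · 3 · 5 · 13 · 23, which has 5 distinct prime factors.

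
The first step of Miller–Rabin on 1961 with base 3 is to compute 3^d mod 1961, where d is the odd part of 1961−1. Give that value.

509

1961 − 1 = 1960 = 2^3 · 245, so d = 245.
3^1 ≡ 3 (mod 1961)
3^2 ≡ 3^2 = 9 ≡ 9 (mod 1961)
3^4 ≡ 9^2 = 81 ≡ 81 (mod 1961)
3^8 ≡ 81^2 = 6561 ≡ 678 (mod 1961)
3^16 ≡ 678^2 = 459684 ≡ 810 (mod 1961)
3^32 ≡ 810^2 = 656100 ≡ 1126 (mod 1961)
3^64 ≡ 1126^2 = 1267876 ≡ 1070 (mod 1961)
3^128 ≡ 1070^2 = 1144900 ≡ 1637 (mod 1961)
245 = 128 + 64 + 32 + 16 + 4 + 1 in binary powers of 2.
So 3^245 ≡ 1637 · 1070 · 1126 · 810 · 81 · 3 ≡ 509 (mod 1961).
Squaring chain: 509 → 229 → 1455; never reaches −1, so base 3 is a Miller–Rabin witness that 1961 is composite.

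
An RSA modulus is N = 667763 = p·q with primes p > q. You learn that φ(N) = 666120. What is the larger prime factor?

φ(n) = (p−1)(q−1) = n − (p+q) + 1, so p + q = 667763 − 666120 + 1 = 1644.
p and q are the roots of t² − 1644t + 667763 = 0.
Discriminant: 1644² − 4·667763 = 2702736 − 2671052 = 31684; √31684 = 178.
q = (1644 − 178)/2 = 733, p = (1644 + 178)/2 = 911.
Check: 733 · 911 = 667763.

911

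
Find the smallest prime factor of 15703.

41

15703 is odd.
Digit sum 16, not divisible by 3.
Ends in 3: not divisible by 5.
7: 15703 = 7·2243 + 2
11: 15703 = 11·1427 + 6
13: 15703 = 13·1207 + 12
17: 15703 = 17·923 + 12
19: 15703 = 19·826 + 9
23: 15703 = 23·682 + 17
29: 15703 = 29·541 + 14
31: 15703 = 31·506 + 17
37: 15703 = 37·424 + 15
41: 15703 = 41·383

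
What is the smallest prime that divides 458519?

29

458519 is odd.
Digit sum 32, not divisible by 3.
Ends in 9: not divisible by 5.
7: 458519 = 7·65502 + 5
11: 458519 = 11·41683 + 6
13: 458519 = 13·35270 + 9
17: 458519 = 17·26971 + 12
19: 458519 = 19·24132 + 11
23: 458519 = 23·19935 + 14
29: 458519 = 29·15811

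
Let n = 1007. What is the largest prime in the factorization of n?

53

1007 = 19 · 53
53 is prime.
So 1007 = 19 · 53; the largest prime factor is 53.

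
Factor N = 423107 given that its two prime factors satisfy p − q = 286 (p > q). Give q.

523

Since p = q + 286, we have 423107 = q(q + 286), so q² + 286q − 423107 = 0.
Discriminant: 286² + 4·423107 = 81796 + 1692428 = 1774224; √1774224 = 1332.
q = (−286 + 1332)/2 = 523, and p = q + 286 = 809.
Check: 523 · 809 = 423107.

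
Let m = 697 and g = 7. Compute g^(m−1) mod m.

7^1 ≡ 7 (mod 697)
7^2 ≡ 7^2 = 49 ≡ 49 (mod 697)
7^4 ≡ 49^2 = 2401 ≡ 310 (mod 697)
7^8 ≡ 310^2 = 96100 ≡ 611 (mod 697)
7^16 ≡ 611^2 = 373321 ≡ 426 (mod 697)
7^32 ≡ 426^2 = 181476 ≡ 256 (mod 697)
7^64 ≡ 256^2 = 65536 ≡ 18 (mod 697)
7^128 ≡ 18^2 = 324 ≡ 324 (mod 697)
7^256 ≡ 324^2 = 104976 ≡ 426 (mod 697)
7^512 ≡ 426^2 = 181476 ≡ 256 (mod 697)
696 = 512 + 128 + 32 + 16 + 8 in binary powers of 2.
So 7^696 ≡ 256 · 324 · 256 · 426 · 611 ≡ 16 (mod 697).
Since 16 ≠ 1, base 7 is a Fermat witness: 697 is composite.

16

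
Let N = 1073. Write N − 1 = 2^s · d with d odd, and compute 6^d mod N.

734

1073 − 1 = 1072 = 2^4 · 67, so d = 67.
6^1 ≡ 6 (mod 1073)
6^2 ≡ 6^2 = 36 ≡ 36 (mod 1073)
6^4 ≡ 36^2 = 1296 ≡ 223 (mod 1073)
6^8 ≡ 223^2 = 49729 ≡ 371 (mod 1073)
6^16 ≡ 371^2 = 137641 ≡ 297 (mod 1073)
6^32 ≡ 297^2 = 88209 ≡ 223 (mod 1073)
6^64 ≡ 223^2 = 49729 ≡ 371 (mod 1073)
67 = 64 + 2 + 1 in binary powers of 2.
So 6^67 ≡ 371 · 36 · 6 ≡ 734 (mod 1073).
Squaring chain: 734 → 110 → 297 → 223; never reaches −1, so base 6 is a Miller–Rabin witness that 1073 is composite.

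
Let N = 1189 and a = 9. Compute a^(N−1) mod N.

575

9^1 ≡ 9 (mod 1189)
9^2 ≡ 9^2 = 81 ≡ 81 (mod 1189)
9^4 ≡ 81^2 = 6561 ≡ 616 (mod 1189)
9^8 ≡ 616^2 = 379456 ≡ 165 (mod 1189)
9^16 ≡ 165^2 = 27225 ≡ 1067 (mod 1189)
9^32 ≡ 1067^2 = 1138489 ≡ 616 (mod 1189)
9^64 ≡ 616^2 = 379456 ≡ 165 (mod 1189)
9^128 ≡ 165^2 = 27225 ≡ 1067 (mod 1189)
9^256 ≡ 1067^2 = 1138489 ≡ 616 (mod 1189)
9^512 ≡ 616^2 = 379456 ≡ 165 (mod 1189)
9^1024 ≡ 165^2 = 27225 ≡ 1067 (mod 1189)
1188 = 1024 + 128 + 32 + 4 in binary powers of 2.
So 9^1188 ≡ 1067 · 1067 · 616 · 616 ≡ 575 (mod 1189).
Since 575 ≠ 1, base 9 is a Fermat witness: 1189 is composite.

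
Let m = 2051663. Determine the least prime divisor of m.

2051663 is odd.
Digit sum 23, not divisible by 3.
Ends in 3: not divisible by 5.
7: 2051663 = 7·293094 + 5
11: 2051663 = 11·186514 + 9
13: 2051663 = 13·157820 + 3
17: 2051663 = 17·120686 + 1
19: 2051663 = 19·107982 + 5
23: 2051663 = 23·89202 + 17
29: 2051663 = 29·70747

29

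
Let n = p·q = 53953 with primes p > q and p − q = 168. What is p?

331

Since p = q + 168, we have 53953 = q(q + 168), so q² + 168q − 53953 = 0.
Discriminant: 168² + 4·53953 = 28224 + 215812 = 244036; √244036 = 494.
q = (−168 + 494)/2 = 163, and p = q + 168 = 331.
Check: 163 · 331 = 53953.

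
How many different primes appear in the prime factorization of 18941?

18941 = 13 · 1457
1457 = 31 · 47
18941 = 13 · 31 · 47, which has 3 distinct prime factors.

3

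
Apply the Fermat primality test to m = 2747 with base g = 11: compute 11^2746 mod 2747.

1320

11^1 ≡ 11 (mod 2747)
11^2 ≡ 11^2 = 121 ≡ 121 (mod 2747)
11^4 ≡ 121^2 = 14641 ≡ 906 (mod 2747)
11^8 ≡ 906^2 = 820836 ≡ 2230 (mod 2747)
11^16 ≡ 2230^2 = 4972900 ≡ 830 (mod 2747)
11^32 ≡ 830^2 = 688900 ≡ 2150 (mod 2747)
11^64 ≡ 2150^2 = 4622500 ≡ 2046 (mod 2747)
11^128 ≡ 2046^2 = 4186116 ≡ 2435 (mod 2747)
11^256 ≡ 2435^2 = 5929225 ≡ 1199 (mod 2747)
11^512 ≡ 1199^2 = 1437601 ≡ 920 (mod 2747)
11^1024 ≡ 920^2 = 846400 ≡ 324 (mod 2747)
11^2048 ≡ 324^2 = 104976 ≡ 590 (mod 2747)
2746 = 2048 + 512 + 128 + 32 + 16 + 8 + 2 in binary powers of 2.
So 11^2746 ≡ 590 · 920 · 2435 · 2150 · 830 · 2230 · 121 ≡ 1320 (mod 2747).
Since 1320 ≠ 1, base 11 is a Fermat witness: 2747 is composite.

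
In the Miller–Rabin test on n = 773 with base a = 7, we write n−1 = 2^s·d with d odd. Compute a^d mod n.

773 − 1 = 772 = 2^2 · 193, so d = 193.
7^1 ≡ 7 (mod 773)
7^2 ≡ 7^2 = 49 ≡ 49 (mod 773)
7^4 ≡ 49^2 = 2401 ≡ 82 (mod 773)
7^8 ≡ 82^2 = 6724 ≡ 540 (mod 773)
7^16 ≡ 540^2 = 291600 ≡ 179 (mod 773)
7^32 ≡ 179^2 = 32041 ≡ 348 (mod 773)
7^64 ≡ 348^2 = 121104 ≡ 516 (mod 773)
7^128 ≡ 516^2 = 266256 ≡ 344 (mod 773)
193 = 128 + 64 + 1 in binary powers of 2.
So 7^193 ≡ 344 · 516 · 7 ≡ 317 (mod 773).
Squaring chain: 317 → 772; reaches −1, so base 7 does not prove 773 composite.

317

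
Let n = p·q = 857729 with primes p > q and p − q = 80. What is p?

967

Since p = q + 80, we have 857729 = q(q + 80), so q² + 80q − 857729 = 0.
Discriminant: 80² + 4·857729 = 6400 + 3430916 = 3437316; √3437316 = 1854.
q = (−80 + 1854)/2 = 887, and p = q + 80 = 967.
Check: 887 · 967 = 857729.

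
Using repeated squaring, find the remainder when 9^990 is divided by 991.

1

9^1 ≡ 9 (mod 991)
9^2 ≡ 9^2 = 81 ≡ 81 (mod 991)
9^4 ≡ 81^2 = 6561 ≡ 615 (mod 991)
9^8 ≡ 615^2 = 378225 ≡ 654 (mod 991)
9^16 ≡ 654^2 = 427716 ≡ 595 (mod 991)
9^32 ≡ 595^2 = 354025 ≡ 238 (mod 991)
9^64 ≡ 238^2 = 56644 ≡ 157 (mod 991)
9^128 ≡ 157^2 = 24649 ≡ 865 (mod 991)
9^256 ≡ 865^2 = 748225 ≡ 20 (mod 991)
9^512 ≡ 20^2 = 400 ≡ 400 (mod 991)
990 = 512 + 256 + 128 + 64 + 16 + 8 + 4 + 2 in binary powers of 2.
So 9^990 ≡ 400 · 20 · 865 · 157 · 595 · 654 · 615 · 81 ≡ 1 (mod 991).
Since the result is 1, base 9 gives no evidence that 991 is composite.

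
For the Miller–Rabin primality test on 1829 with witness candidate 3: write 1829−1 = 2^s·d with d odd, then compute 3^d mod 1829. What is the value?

1195

1829 − 1 = 1828 = 2^2 · 457, so d = 457.
3^1 ≡ 3 (mod 1829)
3^2 ≡ 3^2 = 9 ≡ 9 (mod 1829)
3^4 ≡ 9^2 = 81 ≡ 81 (mod 1829)
3^8 ≡ 81^2 = 6561 ≡ 1074 (mod 1829)
3^16 ≡ 1074^2 = 1153476 ≡ 1206 (mod 1829)
3^32 ≡ 1206^2 = 1454436 ≡ 381 (mod 1829)
3^64 ≡ 381^2 = 145161 ≡ 670 (mod 1829)
3^128 ≡ 670^2 = 448900 ≡ 795 (mod 1829)
3^256 ≡ 795^2 = 632025 ≡ 1020 (mod 1829)
457 = 256 + 128 + 64 + 8 + 1 in binary powers of 2.
So 3^457 ≡ 1020 · 795 · 670 · 1074 · 3 ≡ 1195 (mod 1829).
Squaring chain: 1195 → 1405; never reaches −1, so base 3 is a Miller–Rabin witness that 1829 is composite.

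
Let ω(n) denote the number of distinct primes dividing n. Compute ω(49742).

49742 = 2 · 24871
24871 = 7 · 3553
3553 = 11 · 323
323 = 17 · 19
49742 = 2 · 7 · 11 · 17 · 19, which has 5 distinct prime factors.

5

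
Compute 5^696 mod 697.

611

5^1 ≡ 5 (mod 697)
5^2 ≡ 5^2 = 25 ≡ 25 (mod 697)
5^4 ≡ 25^2 = 625 ≡ 625 (mod 697)
5^8 ≡ 625^2 = 390625 ≡ 305 (mod 697)
5^16 ≡ 305^2 = 93025 ≡ 324 (mod 697)
5^32 ≡ 324^2 = 104976 ≡ 426 (mod 697)
5^64 ≡ 426^2 = 181476 ≡ 256 (mod 697)
5^128 ≡ 256^2 = 65536 ≡ 18 (mod 697)
5^256 ≡ 18^2 = 324 ≡ 324 (mod 697)
5^512 ≡ 324^2 = 104976 ≡ 426 (mod 697)
696 = 512 + 128 + 32 + 16 + 8 in binary powers of 2.
So 5^696 ≡ 426 · 18 · 426 · 324 · 305 ≡ 611 (mod 697).
Since 611 ≠ 1, base 5 is a Fermat witness: 697 is composite.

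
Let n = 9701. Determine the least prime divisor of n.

89

9701 is odd.
Digit sum 17, not divisible by 3.
Ends in 1: not divisible by 5.
7: 9701 = 7·1385 + 6
11: 9701 = 11·881 + 10
13: 9701 = 13·746 + 3
17: 9701 = 17·570 + 11
19: 9701 = 19·510 + 11
23: 9701 = 23·421 + 18
29: 9701 = 29·334 + 15
31: 9701 = 31·312 + 29
37: 9701 = 37·262 + 7
41: 9701 = 41·236 + 25
43: 9701 = 43·225 + 26
47: 9701 = 47·206 + 19
53: 9701 = 53·183 + 2
59: 9701 = 59·164 + 25
61: 9701 = 61·159 + 2
67: 9701 = 67·144 + 53
71: 9701 = 71·136 + 45
73: 9701 = 73·132 + 65
79: 9701 = 79·122 + 63
83: 9701 = 83·116 + 73
89: 9701 = 89·109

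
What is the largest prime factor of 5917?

97

5917 = 61 · 97
97 is prime.
So 5917 = 61 · 97; the largest prime factor is 97.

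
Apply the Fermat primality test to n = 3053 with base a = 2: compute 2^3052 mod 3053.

2^1 ≡ 2 (mod 3053)
2^2 ≡ 2^2 = 4 ≡ 4 (mod 3053)
2^4 ≡ 4^2 = 16 ≡ 16 (mod 3053)
2^8 ≡ 16^2 = 256 ≡ 256 (mod 3053)
2^16 ≡ 256^2 = 65536 ≡ 1423 (mod 3053)
2^32 ≡ 1423^2 = 2024929 ≡ 790 (mod 3053)
2^64 ≡ 790^2 = 624100 ≡ 1288 (mod 3053)
2^128 ≡ 1288^2 = 1658944 ≡ 1165 (mod 3053)
2^256 ≡ 1165^2 = 1357225 ≡ 1693 (mod 3053)
2^512 ≡ 1693^2 = 2866249 ≡ 2535 (mod 3053)
2^1024 ≡ 2535^2 = 6426225 ≡ 2713 (mod 3053)
2^2048 ≡ 2713^2 = 7360369 ≡ 2639 (mod 3053)
3052 = 2048 + 512 + 256 + 128 + 64 + 32 + 8 + 4 in binary powers of 2.
So 2^3052 ≡ 2639 · 2535 · 1693 · 1165 · 1288 · 790 · 256 · 16 ≡ 2968 (mod 3053).
Since 2968 ≠ 1, base 2 is a Fermat witness: 3053 is composite.

2968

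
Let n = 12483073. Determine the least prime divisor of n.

12483073 is odd.
Digit sum 28, not divisible by 3.
Ends in 3: not divisible by 5.
7: 12483073 = 7·1783296 + 1
11: 12483073 = 11·1134824 + 9
13: 12483073 = 13·960236 + 5
17: 12483073 = 17·734298 + 7
19: 12483073 = 19·657003 + 16
23: 12483073 = 23·542742 + 7
29: 12483073 = 29·430450 + 23
31: 12483073 = 31·402679 + 24
37: 12483073 = 37·337380 + 13
41: 12483073 = 41·304465 + 8
43: 12483073 = 43·290304 + 1
47: 12483073 = 47·265597 + 14
53: 12483073 = 53·235529 + 36
59: 12483073 = 59·211577 + 30
61: 12483073 = 61·204640 + 33
67: 12483073 = 67·186314 + 35
71: 12483073 = 71·175817 + 66
73: 12483073 = 73·171001

73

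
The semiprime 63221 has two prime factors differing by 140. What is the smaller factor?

Since p = q + 140, we have 63221 = q(q + 140), so q² + 140q − 63221 = 0.
Discriminant: 140² + 4·63221 = 19600 + 252884 = 272484; √272484 = 522.
q = (−140 + 522)/2 = 191, and p = q + 140 = 331.
Check: 191 · 331 = 63221.

191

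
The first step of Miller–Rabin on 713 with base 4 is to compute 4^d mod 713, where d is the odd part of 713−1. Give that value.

349

713 − 1 = 712 = 2^3 · 89, so d = 89.
4^1 ≡ 4 (mod 713)
4^2 ≡ 4^2 = 16 ≡ 16 (mod 713)
4^4 ≡ 16^2 = 256 ≡ 256 (mod 713)
4^8 ≡ 256^2 = 65536 ≡ 653 (mod 713)
4^16 ≡ 653^2 = 426409 ≡ 35 (mod 713)
4^32 ≡ 35^2 = 1225 ≡ 512 (mod 713)
4^64 ≡ 512^2 = 262144 ≡ 473 (mod 713)
89 = 64 + 16 + 8 + 1 in binary powers of 2.
So 4^89 ≡ 473 · 35 · 653 · 4 ≡ 349 (mod 713).
Squaring chain: 349 → 591 → 624; never reaches −1, so base 4 is a Miller–Rabin witness that 713 is composite.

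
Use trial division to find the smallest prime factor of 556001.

41

556001 is odd.
Digit sum 17, not divisible by 3.
Ends in 1: not divisible by 5.
7: 556001 = 7·79428 + 5
11: 556001 = 11·50545 + 6
13: 556001 = 13·42769 + 4
17: 556001 = 17·32705 + 16
19: 556001 = 19·29263 + 4
23: 556001 = 23·24173 + 22
29: 556001 = 29·19172 + 13
31: 556001 = 31·17935 + 16
37: 556001 = 37·15027 + 2
41: 556001 = 41·13561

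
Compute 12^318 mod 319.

144

12^1 ≡ 12 (mod 319)
12^2 ≡ 12^2 = 144 ≡ 144 (mod 319)
12^4 ≡ 144^2 = 20736 ≡ 1 (mod 319)
12^8 ≡ 1^2 = 1 ≡ 1 (mod 319)
12^16 ≡ 1^2 = 1 ≡ 1 (mod 319)
12^32 ≡ 1^2 = 1 ≡ 1 (mod 319)
12^64 ≡ 1^2 = 1 ≡ 1 (mod 319)
12^128 ≡ 1^2 = 1 ≡ 1 (mod 319)
12^256 ≡ 1^2 = 1 ≡ 1 (mod 319)
318 = 256 + 32 + 16 + 8 + 4 + 2 in binary powers of 2.
So 12^318 ≡ 1 · 1 · 1 · 1 · 1 · 144 ≡ 144 (mod 319).
Since 144 ≠ 1, base 12 is a Fermat witness: 319 is composite.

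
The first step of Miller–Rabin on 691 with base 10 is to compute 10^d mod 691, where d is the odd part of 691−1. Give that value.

691 − 1 = 690 = 2^1 · 345, so d = 345.
10^1 ≡ 10 (mod 691)
10^2 ≡ 10^2 = 100 ≡ 100 (mod 691)
10^4 ≡ 100^2 = 10000 ≡ 326 (mod 691)
10^8 ≡ 326^2 = 106276 ≡ 553 (mod 691)
10^16 ≡ 553^2 = 305809 ≡ 387 (mod 691)
10^32 ≡ 387^2 = 149769 ≡ 513 (mod 691)
10^64 ≡ 513^2 = 263169 ≡ 589 (mod 691)
10^128 ≡ 589^2 = 346921 ≡ 39 (mod 691)
10^256 ≡ 39^2 = 1521 ≡ 139 (mod 691)
345 = 256 + 64 + 16 + 8 + 1 in binary powers of 2.
So 10^345 ≡ 139 · 589 · 387 · 553 · 10 ≡ 690 (mod 691).
Since 10^d ≡ 690 (mod 691), base 10 does not prove 691 composite.

690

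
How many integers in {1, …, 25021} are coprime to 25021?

24700

Factor: 25021 = 131 · 191.
φ(25021) = (131−1) · (191−1) = 130 · 190 = 24700.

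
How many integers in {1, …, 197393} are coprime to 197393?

167184

Factor: 197393 = 7 · 163 · 173.
φ(197393) = (7−1) · (163−1) · (173−1) = 6 · 162 · 172 = 167184.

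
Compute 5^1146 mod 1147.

249

5^1 ≡ 5 (mod 1147)
5^2 ≡ 5^2 = 25 ≡ 25 (mod 1147)
5^4 ≡ 25^2 = 625 ≡ 625 (mod 1147)
5^8 ≡ 625^2 = 390625 ≡ 645 (mod 1147)
5^16 ≡ 645^2 = 416025 ≡ 811 (mod 1147)
5^32 ≡ 811^2 = 657721 ≡ 490 (mod 1147)
5^64 ≡ 490^2 = 240100 ≡ 377 (mod 1147)
5^128 ≡ 377^2 = 142129 ≡ 1048 (mod 1147)
5^256 ≡ 1048^2 = 1098304 ≡ 625 (mod 1147)
5^512 ≡ 625^2 = 390625 ≡ 645 (mod 1147)
5^1024 ≡ 645^2 = 416025 ≡ 811 (mod 1147)
1146 = 1024 + 64 + 32 + 16 + 8 + 2 in binary powers of 2.
So 5^1146 ≡ 811 · 377 · 490 · 811 · 645 · 25 ≡ 249 (mod 1147).
Since 249 ≠ 1, base 5 is a Fermat witness: 1147 is composite.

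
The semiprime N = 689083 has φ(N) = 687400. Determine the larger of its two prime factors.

983

φ(n) = (p−1)(q−1) = n − (p+q) + 1, so p + q = 689083 − 687400 + 1 = 1684.
p and q are the roots of t² − 1684t + 689083 = 0.
Discriminant: 1684² − 4·689083 = 2835856 − 2756332 = 79524; √79524 = 282.
q = (1684 − 282)/2 = 701, p = (1684 + 282)/2 = 983.
Check: 701 · 983 = 689083.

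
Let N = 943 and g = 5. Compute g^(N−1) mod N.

558

5^1 ≡ 5 (mod 943)
5^2 ≡ 5^2 = 25 ≡ 25 (mod 943)
5^4 ≡ 25^2 = 625 ≡ 625 (mod 943)
5^8 ≡ 625^2 = 390625 ≡ 223 (mod 943)
5^16 ≡ 223^2 = 49729 ≡ 693 (mod 943)
5^32 ≡ 693^2 = 480249 ≡ 262 (mod 943)
5^64 ≡ 262^2 = 68644 ≡ 748 (mod 943)
5^128 ≡ 748^2 = 559504 ≡ 305 (mod 943)
5^256 ≡ 305^2 = 93025 ≡ 611 (mod 943)
5^512 ≡ 611^2 = 373321 ≡ 836 (mod 943)
942 = 512 + 256 + 128 + 32 + 8 + 4 + 2 in binary powers of 2.
So 5^942 ≡ 836 · 611 · 305 · 262 · 223 · 625 · 25 ≡ 558 (mod 943).
Since 558 ≠ 1, base 5 is a Fermat witness: 943 is composite.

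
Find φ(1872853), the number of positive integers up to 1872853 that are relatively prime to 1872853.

Factor: 1872853 = 79 · 151 · 157.
φ(1872853) = (79−1) · (151−1) · (157−1) = 78 · 150 · 156 = 1825200.

1825200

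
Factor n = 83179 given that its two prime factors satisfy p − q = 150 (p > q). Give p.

373

Since p = q + 150, we have 83179 = q(q + 150), so q² + 150q − 83179 = 0.
Discriminant: 150² + 4·83179 = 22500 + 332716 = 355216; √355216 = 596.
q = (−150 + 596)/2 = 223, and p = q + 150 = 373.
Check: 223 · 373 = 83179.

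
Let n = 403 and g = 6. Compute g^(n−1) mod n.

311

6^1 ≡ 6 (mod 403)
6^2 ≡ 6^2 = 36 ≡ 36 (mod 403)
6^4 ≡ 36^2 = 1296 ≡ 87 (mod 403)
6^8 ≡ 87^2 = 7569 ≡ 315 (mod 403)
6^16 ≡ 315^2 = 99225 ≡ 87 (mod 403)
6^32 ≡ 87^2 = 7569 ≡ 315 (mod 403)
6^64 ≡ 315^2 = 99225 ≡ 87 (mod 403)
6^128 ≡ 87^2 = 7569 ≡ 315 (mod 403)
6^256 ≡ 315^2 = 99225 ≡ 87 (mod 403)
402 = 256 + 128 + 16 + 2 in binary powers of 2.
So 6^402 ≡ 87 · 315 · 87 · 36 ≡ 311 (mod 403).
Since 311 ≠ 1, base 6 is a Fermat witness: 403 is composite.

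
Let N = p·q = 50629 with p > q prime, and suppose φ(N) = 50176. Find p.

φ(n) = (p−1)(q−1) = n − (p+q) + 1, so p + q = 50629 − 50176 + 1 = 454.
p and q are the roots of t² − 454t + 50629 = 0.
Discriminant: 454² − 4·50629 = 206116 − 202516 = 3600; √3600 = 60.
q = (454 − 60)/2 = 197, p = (454 + 60)/2 = 257.
Check: 197 · 257 = 50629.

257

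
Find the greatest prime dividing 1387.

73

1387 = 19 · 73
73 is prime.
So 1387 = 19 · 73; the largest prime factor is 73.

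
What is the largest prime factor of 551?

551 = 19 · 29
29 is prime.
So 551 = 19 · 29; the largest prime factor is 29.

29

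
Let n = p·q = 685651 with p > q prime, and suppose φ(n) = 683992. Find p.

887

φ(n) = (p−1)(q−1) = n − (p+q) + 1, so p + q = 685651 − 683992 + 1 = 1660.
p and q are the roots of t² − 1660t + 685651 = 0.
Discriminant: 1660² − 4·685651 = 2755600 − 2742604 = 12996; √12996 = 114.
q = (1660 − 114)/2 = 773, p = (1660 + 114)/2 = 887.
Check: 773 · 887 = 685651.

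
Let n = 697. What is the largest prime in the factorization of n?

41

697 = 17 · 41
41 is prime.
So 697 = 17 · 41; the largest prime factor is 41.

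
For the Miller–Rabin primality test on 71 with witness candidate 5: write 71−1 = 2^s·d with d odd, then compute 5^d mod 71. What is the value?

1

71 − 1 = 70 = 2^1 · 35, so d = 35.
5^1 ≡ 5 (mod 71)
5^2 ≡ 5^2 = 25 ≡ 25 (mod 71)
5^4 ≡ 25^2 = 625 ≡ 57 (mod 71)
5^8 ≡ 57^2 = 3249 ≡ 54 (mod 71)
5^16 ≡ 54^2 = 2916 ≡ 5 (mod 71)
5^32 ≡ 5^2 = 25 ≡ 25 (mod 71)
35 = 32 + 2 + 1 in binary powers of 2.
So 5^35 ≡ 25 · 25 · 5 ≡ 1 (mod 71).
Since 5^d ≡ 1 (mod 71), base 5 does not prove 71 composite.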